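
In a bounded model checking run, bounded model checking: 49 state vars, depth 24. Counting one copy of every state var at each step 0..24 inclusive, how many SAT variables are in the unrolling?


BMC unrolls to depth k, creating one copy of each state var for steps 0..k.
Step count = 24 + 1 = 25 (steps 0 through 24)
Vars per step = 49
Total = 49 * 25 = 1225

1225


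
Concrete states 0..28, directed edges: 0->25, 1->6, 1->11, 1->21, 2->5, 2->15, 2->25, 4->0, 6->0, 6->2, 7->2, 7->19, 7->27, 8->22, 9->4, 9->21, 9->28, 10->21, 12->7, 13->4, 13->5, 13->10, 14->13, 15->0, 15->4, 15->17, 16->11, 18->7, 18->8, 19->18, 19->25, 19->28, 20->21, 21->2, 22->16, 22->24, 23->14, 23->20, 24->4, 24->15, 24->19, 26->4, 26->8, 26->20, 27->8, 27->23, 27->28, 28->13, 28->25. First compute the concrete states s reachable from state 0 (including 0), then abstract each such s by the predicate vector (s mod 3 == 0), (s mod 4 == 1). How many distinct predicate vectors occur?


BFS from 0:
Concrete reachable: {0, 25}
Abstract via predicates (s mod 3 == 0), (s mod 4 == 1):
  (0,1) <- {25}
  (1,0) <- {0}
Distinct abstract states = 2

2


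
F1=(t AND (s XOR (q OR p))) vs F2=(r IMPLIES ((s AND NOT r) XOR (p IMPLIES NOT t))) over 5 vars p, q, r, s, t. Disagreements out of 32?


F1 = (t AND (s XOR (q OR p)))
F2 = (r IMPLIES ((s AND NOT r) XOR (p IMPLIES NOT t)))
Evaluate both on each of 32 rows (bits = p,q,r,s,t):
  row 0 [00000]: F1=0 F2=1 (differ) -> 1
  row 1 [00001]: F1=0 F2=1 (differ) -> 1
  row 2 [00010]: F1=0 F2=1 (differ) -> 1
  row 3 [00011]: F1=1 F2=1 -> 0
  row 4 [00100]: F1=0 F2=1 (differ) -> 1
  row 5 [00101]: F1=0 F2=1 (differ) -> 1
  row 6 [00110]: F1=0 F2=1 (differ) -> 1
  row 7 [00111]: F1=1 F2=1 -> 0
  row 8 [01000]: F1=0 F2=1 (differ) -> 1
  row 9 [01001]: F1=1 F2=1 -> 0
  row 10 [01010]: F1=0 F2=1 (differ) -> 1
  row 11 [01011]: F1=0 F2=1 (differ) -> 1
  row 12 [01100]: F1=0 F2=1 (differ) -> 1
  row 13 [01101]: F1=1 F2=1 -> 0
  row 14 [01110]: F1=0 F2=1 (differ) -> 1
  row 15 [01111]: F1=0 F2=1 (differ) -> 1
  row 16 [10000]: F1=0 F2=1 (differ) -> 1
  row 17 [10001]: F1=1 F2=1 -> 0
  row 18 [10010]: F1=0 F2=1 (differ) -> 1
  row 19 [10011]: F1=0 F2=1 (differ) -> 1
  row 20 [10100]: F1=0 F2=1 (differ) -> 1
  row 21 [10101]: F1=1 F2=0 (differ) -> 1
  row 22 [10110]: F1=0 F2=1 (differ) -> 1
  row 23 [10111]: F1=0 F2=0 -> 0
  row 24 [11000]: F1=0 F2=1 (differ) -> 1
  row 25 [11001]: F1=1 F2=1 -> 0
  row 26 [11010]: F1=0 F2=1 (differ) -> 1
  row 27 [11011]: F1=0 F2=1 (differ) -> 1
  row 28 [11100]: F1=0 F2=1 (differ) -> 1
  row 29 [11101]: F1=1 F2=0 (differ) -> 1
  row 30 [11110]: F1=0 F2=1 (differ) -> 1
  row 31 [11111]: F1=0 F2=0 -> 0
Full result column, 8 rows per line (p,q fixed per line; r,s,t runs 000..111 left to right):
  rows 0-7 [p,q=00]: 11101110  (ones: 6)
  rows 8-15 [p,q=01]: 10111011  (ones: 6)
  rows 16-23 [p,q=10]: 10111110  (ones: 6)
  rows 24-31 [p,q=11]: 10111110  (ones: 6)
Disagreements = 6+6+6+6 = 24

24


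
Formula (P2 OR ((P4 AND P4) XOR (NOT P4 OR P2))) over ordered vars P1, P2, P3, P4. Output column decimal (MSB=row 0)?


Formula: (P2 OR ((P4 AND P4) XOR (NOT P4 OR P2))) over P1, P2, P3, P4 (16 rows)
Evaluate each row (bits = P1,P2,P3,P4, MSB first):
  row 0 [0000]: (0 OR ((0 AND 0) XOR (NOT 0 OR 0))) -> 1
  row 1 [0001]: (0 OR ((1 AND 1) XOR (NOT 1 OR 0))) -> 1
  row 2 [0010]: (0 OR ((0 AND 0) XOR (NOT 0 OR 0))) -> 1
  row 3 [0011]: (0 OR ((1 AND 1) XOR (NOT 1 OR 0))) -> 1
  row 4 [0100]: (1 OR ((0 AND 0) XOR (NOT 0 OR 1))) -> 1
  row 5 [0101]: (1 OR ((1 AND 1) XOR (NOT 1 OR 1))) -> 1
  row 6 [0110]: (1 OR ((0 AND 0) XOR (NOT 0 OR 1))) -> 1
  row 7 [0111]: (1 OR ((1 AND 1) XOR (NOT 1 OR 1))) -> 1
  row 8 [1000]: (0 OR ((0 AND 0) XOR (NOT 0 OR 0))) -> 1
  row 9 [1001]: (0 OR ((1 AND 1) XOR (NOT 1 OR 0))) -> 1
  row 10 [1010]: (0 OR ((0 AND 0) XOR (NOT 0 OR 0))) -> 1
  row 11 [1011]: (0 OR ((1 AND 1) XOR (NOT 1 OR 0))) -> 1
  row 12 [1100]: (1 OR ((0 AND 0) XOR (NOT 0 OR 1))) -> 1
  row 13 [1101]: (1 OR ((1 AND 1) XOR (NOT 1 OR 1))) -> 1
  row 14 [1110]: (1 OR ((0 AND 0) XOR (NOT 0 OR 1))) -> 1
  row 15 [1111]: (1 OR ((1 AND 1) XOR (NOT 1 OR 1))) -> 1
Full result column, 4 rows per line (P1,P2 fixed per line; P3,P4 runs 00..11 left to right):
  rows 0-3 [P1,P2=00]: 1111  = hex F
  rows 4-7 [P1,P2=01]: 1111  = hex F
  rows 8-11 [P1,P2=10]: 1111  = hex F
  rows 12-15 [P1,P2=11]: 1111  = hex F
Output column (row 0 .. row 15) = 1111111111111111
Output column grouped in 4s = 1111 1111 1111 1111 = 0xFFFF
Convert to decimal digit by digit (value = value*16 + digit):
  F -> 15
  15*16 + 15 (F) = 255
  255*16 + 15 (F) = 4095
  4095*16 + 15 (F) = 65535
Decimal = 65535

65535


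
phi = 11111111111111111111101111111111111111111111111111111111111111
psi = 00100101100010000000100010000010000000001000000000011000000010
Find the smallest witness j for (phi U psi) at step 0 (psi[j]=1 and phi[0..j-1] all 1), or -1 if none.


(phi U psi) at 0: need smallest j with psi[j]=1 and phi[i]=1 for all i in [0,j).
Scan from step 0:
  step 0: phi=1, psi=0 -> continue
  step 1: phi=1, psi=0 -> continue
  step 2: psi=1 and phi held for [0,2) -> witness found
Witness step = 2

2


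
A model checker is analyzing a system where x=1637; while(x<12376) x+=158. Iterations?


Step 1: x goes from 1637 toward 12376 by 158; the body runs while x<12376, so iterations = ceil((bound-start)/step)
Step 2: Distance=10739
Step 3: ceil(10739/158)=68

68


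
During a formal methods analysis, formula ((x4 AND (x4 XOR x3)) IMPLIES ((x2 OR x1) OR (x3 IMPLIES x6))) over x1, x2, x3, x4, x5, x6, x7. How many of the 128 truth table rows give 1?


Formula: ((x4 AND (x4 XOR x3)) IMPLIES ((x2 OR x1) OR (x3 IMPLIES x6))) over 7 vars (128 rows)
Evaluate each row (x1, x2, x3, x4, x5, x6, x7 as bits, MSB first):
  row 0 [0000000]: ((0 AND (0 XOR 0)) IMPLIES ((0 OR 0) OR (0 IMPLIES 0))) -> 1
  row 1 [0000001]: ((0 AND (0 XOR 0)) IMPLIES ((0 OR 0) OR (0 IMPLIES 0))) -> 1
  row 2 [0000010]: ((0 AND (0 XOR 0)) IMPLIES ((0 OR 0) OR (0 IMPLIES 1))) -> 1
  row 3 [0000011]: ((0 AND (0 XOR 0)) IMPLIES ((0 OR 0) OR (0 IMPLIES 1))) -> 1
  row 4 [0000100]: ((0 AND (0 XOR 0)) IMPLIES ((0 OR 0) OR (0 IMPLIES 0))) -> 1
  (every remaining row is evaluated the same way; all 128 results are listed next)
Full result column, 8 rows per line (x1,x2,x3,x4 fixed per line; x5,x6,x7 runs 000..111 left to right):
  rows 0-7 [x1,x2,x3,x4=0000]: 11111111  (ones: 8)
  rows 8-15 [x1,x2,x3,x4=0001]: 11111111  (ones: 8)
  rows 16-23 [x1,x2,x3,x4=0010]: 11111111  (ones: 8)
  rows 24-31 [x1,x2,x3,x4=0011]: 11111111  (ones: 8)
  rows 32-39 [x1,x2,x3,x4=0100]: 11111111  (ones: 8)
  rows 40-47 [x1,x2,x3,x4=0101]: 11111111  (ones: 8)
  rows 48-55 [x1,x2,x3,x4=0110]: 11111111  (ones: 8)
  rows 56-63 [x1,x2,x3,x4=0111]: 11111111  (ones: 8)
  rows 64-71 [x1,x2,x3,x4=1000]: 11111111  (ones: 8)
  rows 72-79 [x1,x2,x3,x4=1001]: 11111111  (ones: 8)
  rows 80-87 [x1,x2,x3,x4=1010]: 11111111  (ones: 8)
  rows 88-95 [x1,x2,x3,x4=1011]: 11111111  (ones: 8)
  rows 96-103 [x1,x2,x3,x4=1100]: 11111111  (ones: 8)
  rows 104-111 [x1,x2,x3,x4=1101]: 11111111  (ones: 8)
  rows 112-119 [x1,x2,x3,x4=1110]: 11111111  (ones: 8)
  rows 120-127 [x1,x2,x3,x4=1111]: 11111111  (ones: 8)
Count of 1-rows = 8+8+8+8+8+8+8+8+8+8+8+8+8+8+8+8 = 128

128


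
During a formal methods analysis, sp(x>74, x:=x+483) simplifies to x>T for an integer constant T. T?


Formula: sp(P, x:=E) = exists old_x. (x = E[old_x/x]) AND P[old_x/x] (old_x is the value of x before the assignment; eliminate old_x by solving x = E[old_x/x] for old_x)
Step 1: Precondition P: x>74, i.e. old_x > 74
Step 2: Assignment gives x = old_x + 483, so old_x = x - 483
Step 3: Substitute into P: x - 483 > 74
Step 4: Simplify: x > 74+483 = 557

557


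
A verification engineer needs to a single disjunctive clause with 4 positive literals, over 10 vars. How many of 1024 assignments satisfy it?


Step 1: Total=2^10=1024
Step 2: Unsat when all 4 false: 2^6=64
Step 3: Sat=1024-64=960

960


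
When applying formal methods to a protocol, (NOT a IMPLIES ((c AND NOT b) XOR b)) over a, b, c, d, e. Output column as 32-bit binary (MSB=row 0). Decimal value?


Formula: (NOT a IMPLIES ((c AND NOT b) XOR b)) over a, b, c, d, e (32 rows)
Evaluate each row (bits = a,b,c,d,e, MSB first):
  row 0 [00000]: (NOT 0 IMPLIES ((0 AND NOT 0) XOR 0)) -> 0
  row 1 [00001]: (NOT 0 IMPLIES ((0 AND NOT 0) XOR 0)) -> 0
  row 2 [00010]: (NOT 0 IMPLIES ((0 AND NOT 0) XOR 0)) -> 0
  row 3 [00011]: (NOT 0 IMPLIES ((0 AND NOT 0) XOR 0)) -> 0
  row 4 [00100]: (NOT 0 IMPLIES ((1 AND NOT 0) XOR 0)) -> 1
  row 5 [00101]: (NOT 0 IMPLIES ((1 AND NOT 0) XOR 0)) -> 1
  row 6 [00110]: (NOT 0 IMPLIES ((1 AND NOT 0) XOR 0)) -> 1
  row 7 [00111]: (NOT 0 IMPLIES ((1 AND NOT 0) XOR 0)) -> 1
  row 8 [01000]: (NOT 0 IMPLIES ((0 AND NOT 1) XOR 1)) -> 1
  row 9 [01001]: (NOT 0 IMPLIES ((0 AND NOT 1) XOR 1)) -> 1
  row 10 [01010]: (NOT 0 IMPLIES ((0 AND NOT 1) XOR 1)) -> 1
  row 11 [01011]: (NOT 0 IMPLIES ((0 AND NOT 1) XOR 1)) -> 1
  row 12 [01100]: (NOT 0 IMPLIES ((1 AND NOT 1) XOR 1)) -> 1
  row 13 [01101]: (NOT 0 IMPLIES ((1 AND NOT 1) XOR 1)) -> 1
  row 14 [01110]: (NOT 0 IMPLIES ((1 AND NOT 1) XOR 1)) -> 1
  row 15 [01111]: (NOT 0 IMPLIES ((1 AND NOT 1) XOR 1)) -> 1
  row 16 [10000]: (NOT 1 IMPLIES ((0 AND NOT 0) XOR 0)) -> 1
  row 17 [10001]: (NOT 1 IMPLIES ((0 AND NOT 0) XOR 0)) -> 1
  row 18 [10010]: (NOT 1 IMPLIES ((0 AND NOT 0) XOR 0)) -> 1
  row 19 [10011]: (NOT 1 IMPLIES ((0 AND NOT 0) XOR 0)) -> 1
  row 20 [10100]: (NOT 1 IMPLIES ((1 AND NOT 0) XOR 0)) -> 1
  row 21 [10101]: (NOT 1 IMPLIES ((1 AND NOT 0) XOR 0)) -> 1
  row 22 [10110]: (NOT 1 IMPLIES ((1 AND NOT 0) XOR 0)) -> 1
  row 23 [10111]: (NOT 1 IMPLIES ((1 AND NOT 0) XOR 0)) -> 1
  row 24 [11000]: (NOT 1 IMPLIES ((0 AND NOT 1) XOR 1)) -> 1
  row 25 [11001]: (NOT 1 IMPLIES ((0 AND NOT 1) XOR 1)) -> 1
  row 26 [11010]: (NOT 1 IMPLIES ((0 AND NOT 1) XOR 1)) -> 1
  row 27 [11011]: (NOT 1 IMPLIES ((0 AND NOT 1) XOR 1)) -> 1
  row 28 [11100]: (NOT 1 IMPLIES ((1 AND NOT 1) XOR 1)) -> 1
  row 29 [11101]: (NOT 1 IMPLIES ((1 AND NOT 1) XOR 1)) -> 1
  row 30 [11110]: (NOT 1 IMPLIES ((1 AND NOT 1) XOR 1)) -> 1
  row 31 [11111]: (NOT 1 IMPLIES ((1 AND NOT 1) XOR 1)) -> 1
Full result column, 4 rows per line (a,b,c fixed per line; d,e runs 00..11 left to right):
  rows 0-3 [a,b,c=000]: 0000  = hex 0
  rows 4-7 [a,b,c=001]: 1111  = hex F
  rows 8-11 [a,b,c=010]: 1111  = hex F
  rows 12-15 [a,b,c=011]: 1111  = hex F
  rows 16-19 [a,b,c=100]: 1111  = hex F
  rows 20-23 [a,b,c=101]: 1111  = hex F
  rows 24-27 [a,b,c=110]: 1111  = hex F
  rows 28-31 [a,b,c=111]: 1111  = hex F
Output column (row 0 .. row 31) = 00001111111111111111111111111111
Output column grouped in 4s = 0000 1111 1111 1111 1111 1111 1111 1111 = 0x0FFFFFFF
Convert to decimal digit by digit (value = value*16 + digit):
  0 -> 0
  0*16 + 15 (F) = 15
  15*16 + 15 (F) = 255
  255*16 + 15 (F) = 4095
  4095*16 + 15 (F) = 65535
  65535*16 + 15 (F) = 1048575
  1048575*16 + 15 (F) = 16777215
  16777215*16 + 15 (F) = 268435455
Decimal = 268435455

268435455


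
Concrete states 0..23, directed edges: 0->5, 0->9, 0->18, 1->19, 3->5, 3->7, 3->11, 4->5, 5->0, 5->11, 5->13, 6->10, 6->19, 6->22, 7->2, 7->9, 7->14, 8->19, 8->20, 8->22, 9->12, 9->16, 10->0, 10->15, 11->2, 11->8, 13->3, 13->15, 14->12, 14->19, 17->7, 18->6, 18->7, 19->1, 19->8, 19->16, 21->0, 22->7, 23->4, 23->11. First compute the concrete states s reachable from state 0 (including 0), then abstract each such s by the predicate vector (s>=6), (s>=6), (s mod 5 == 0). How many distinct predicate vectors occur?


BFS from 0:
Concrete reachable: {0, 1, 2, 3, 5, 6, 7, 8, 9, 10, 11, 12, 13, 14, 15, 16, 18, 19, 20, 22}
Abstract via predicates (s>=6), (s>=6), (s mod 5 == 0):
  (0,0,0) <- {1, 2, 3}
  (0,0,1) <- {0, 5}
  (1,1,0) <- {6, 7, 8, 9, 11, 12, 13, 14, 16, 18, 19, 22}
  (1,1,1) <- {10, 15, 20}
Distinct abstract states = 4

4


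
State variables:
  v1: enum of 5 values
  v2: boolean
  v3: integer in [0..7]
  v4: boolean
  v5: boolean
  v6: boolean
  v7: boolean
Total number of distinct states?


State space = product of domain sizes of all variables.
Domain sizes:
  v1 (enum of 5 values): 5
  v2 (boolean): 2
  v3 (integer in [0..7]): 8
  v4 (boolean): 2
  v5 (boolean): 2
  v6 (boolean): 2
  v7 (boolean): 2
Product = 5 * 2 * 8 * 2 * 2 * 2 * 2 = 1280

1280


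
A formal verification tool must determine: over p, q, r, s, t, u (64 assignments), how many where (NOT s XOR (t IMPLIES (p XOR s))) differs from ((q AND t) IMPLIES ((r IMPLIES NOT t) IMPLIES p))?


F1 = (NOT s XOR (t IMPLIES (p XOR s)))
F2 = ((q AND t) IMPLIES ((r IMPLIES NOT t) IMPLIES p))
Evaluate both on each of 64 rows (bits = p,q,r,s,t,u):
  row 0 [000000]: F1=0 F2=1 (differ) -> 1
  row 1 [000001]: F1=0 F2=1 (differ) -> 1
  row 2 [000010]: F1=1 F2=1 -> 0
  row 3 [000011]: F1=1 F2=1 -> 0
  row 4 [000100]: F1=1 F2=1 -> 0
  (every remaining row is evaluated the same way; all 64 results are listed next)
Full result column, 8 rows per line (p,q,r fixed per line; s,t,u runs 000..111 left to right):
  rows 0-7 [p,q,r=000]: 11000000  (ones: 2)
  rows 8-15 [p,q,r=001]: 11000000  (ones: 2)
  rows 16-23 [p,q,r=010]: 11110011  (ones: 6)
  rows 24-31 [p,q,r=011]: 11000000  (ones: 2)
  rows 32-39 [p,q,r=100]: 11110011  (ones: 6)
  rows 40-47 [p,q,r=101]: 11110011  (ones: 6)
  rows 48-55 [p,q,r=110]: 11110011  (ones: 6)
  rows 56-63 [p,q,r=111]: 11110011  (ones: 6)
Disagreements = 2+2+6+2+6+6+6+6 = 36

36


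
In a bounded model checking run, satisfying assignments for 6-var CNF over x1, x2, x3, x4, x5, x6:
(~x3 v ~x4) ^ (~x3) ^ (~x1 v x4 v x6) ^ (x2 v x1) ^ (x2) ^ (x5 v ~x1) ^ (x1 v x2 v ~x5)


CNF with 7 clauses over 6 vars (64 assignments).
An assignment satisfies CNF iff every clause has >=1 true literal.
Check each row (bits = x1,x2,x3,x4,x5,x6; clause T/F shown):
  row 0 [000000]: clauses=TTTFFTT -> 0
  row 1 [000001]: clauses=TTTFFTT -> 0
  row 2 [000010]: clauses=TTTFFTF -> 0
  row 3 [000011]: clauses=TTTFFTF -> 0
  row 4 [000100]: clauses=TTTFFTT -> 0
  (every remaining row is evaluated the same way; all 64 results are listed next)
Full result column, 8 rows per line (x1,x2,x3 fixed per line; x4,x5,x6 runs 000..111 left to right):
  rows 0-7 [x1,x2,x3=000]: 00000000  (ones: 0)
  rows 8-15 [x1,x2,x3=001]: 00000000  (ones: 0)
  rows 16-23 [x1,x2,x3=010]: 11111111  (ones: 8)
  rows 24-31 [x1,x2,x3=011]: 00000000  (ones: 0)
  rows 32-39 [x1,x2,x3=100]: 00000000  (ones: 0)
  rows 40-47 [x1,x2,x3=101]: 00000000  (ones: 0)
  rows 48-55 [x1,x2,x3=110]: 00010011  (ones: 3)
  rows 56-63 [x1,x2,x3=111]: 00000000  (ones: 0)
Satisfying assignments = 0+0+8+0+0+0+3+0 = 11

11


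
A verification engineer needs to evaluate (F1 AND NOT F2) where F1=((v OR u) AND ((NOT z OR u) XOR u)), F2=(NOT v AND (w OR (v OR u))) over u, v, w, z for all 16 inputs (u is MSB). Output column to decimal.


F1 = ((v OR u) AND ((NOT z OR u) XOR u))
F2 = (NOT v AND (w OR (v OR u)))
Counterexample to F1=>F2 is where F1=1 and F2=0.
Evaluate each row (bits = u,v,w,z, MSB first):
  row 0 [0000]: F1=0 F2=0 -> F1&~F2 -> 0
  row 1 [0001]: F1=0 F2=0 -> F1&~F2 -> 0
  row 2 [0010]: F1=0 F2=1 -> F1&~F2 -> 0
  row 3 [0011]: F1=0 F2=1 -> F1&~F2 -> 0
  row 4 [0100]: F1=1 F2=0 -> F1&~F2 -> 1
  row 5 [0101]: F1=0 F2=0 -> F1&~F2 -> 0
  row 6 [0110]: F1=1 F2=0 -> F1&~F2 -> 1
  row 7 [0111]: F1=0 F2=0 -> F1&~F2 -> 0
  row 8 [1000]: F1=0 F2=1 -> F1&~F2 -> 0
  row 9 [1001]: F1=0 F2=1 -> F1&~F2 -> 0
  row 10 [1010]: F1=0 F2=1 -> F1&~F2 -> 0
  row 11 [1011]: F1=0 F2=1 -> F1&~F2 -> 0
  row 12 [1100]: F1=0 F2=0 -> F1&~F2 -> 0
  row 13 [1101]: F1=0 F2=0 -> F1&~F2 -> 0
  row 14 [1110]: F1=0 F2=0 -> F1&~F2 -> 0
  row 15 [1111]: F1=0 F2=0 -> F1&~F2 -> 0
Full result column, 4 rows per line (u,v fixed per line; w,z runs 00..11 left to right):
  rows 0-3 [u,v=00]: 0000  = hex 0
  rows 4-7 [u,v=01]: 1010  = hex A
  rows 8-11 [u,v=10]: 0000  = hex 0
  rows 12-15 [u,v=11]: 0000  = hex 0
Counterexample vector (row 0 .. row 15) = 0000101000000000
Output column grouped in 4s = 0000 1010 0000 0000 = 0x0A00
Convert to decimal digit by digit (value = value*16 + digit):
  0 -> 0
  0*16 + 10 (A) = 10
  10*16 + 0 = 160
  160*16 + 0 = 2560
Decimal = 2560

2560


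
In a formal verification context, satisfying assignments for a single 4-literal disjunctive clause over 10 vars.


Step 1: Total=2^10=1024
Step 2: Unsat when all 4 false: 2^6=64
Step 3: Sat=1024-64=960

960


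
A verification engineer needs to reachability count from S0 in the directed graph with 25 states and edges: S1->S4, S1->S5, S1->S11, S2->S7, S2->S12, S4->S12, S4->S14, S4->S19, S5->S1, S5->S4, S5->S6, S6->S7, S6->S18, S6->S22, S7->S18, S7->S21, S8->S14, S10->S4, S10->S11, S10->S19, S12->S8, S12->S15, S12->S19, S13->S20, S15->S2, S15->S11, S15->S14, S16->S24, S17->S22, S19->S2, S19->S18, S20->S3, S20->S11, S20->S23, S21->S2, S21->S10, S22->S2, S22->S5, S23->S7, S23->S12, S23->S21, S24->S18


BFS from S0:
  layer 0: {S0}
Reachable set: {S0}
Count = 1

1


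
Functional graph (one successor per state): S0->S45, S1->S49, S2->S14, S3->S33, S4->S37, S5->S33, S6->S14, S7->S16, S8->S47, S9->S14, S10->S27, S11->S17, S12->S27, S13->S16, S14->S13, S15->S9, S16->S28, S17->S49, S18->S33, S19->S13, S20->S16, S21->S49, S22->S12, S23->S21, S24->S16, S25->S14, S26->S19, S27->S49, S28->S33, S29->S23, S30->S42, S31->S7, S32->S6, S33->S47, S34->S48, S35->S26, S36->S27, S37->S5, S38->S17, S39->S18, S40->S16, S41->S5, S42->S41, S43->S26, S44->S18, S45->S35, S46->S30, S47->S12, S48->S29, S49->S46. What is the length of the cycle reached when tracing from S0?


Trace from S0 until a state repeats:
  S0 -> S45 -> S35 -> S26 -> S19 -> S13 -> S16 -> S28 -> S33 -> S47 -> S12 -> S27 -> S49 -> S46 -> S30 -> S42 -> S41 -> S5 -> S33
S33 first seen at step 8, revisited at step 18.
Cycle length = 18 - 8 = 10

10


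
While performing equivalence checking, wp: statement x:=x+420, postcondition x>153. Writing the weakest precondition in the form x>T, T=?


Formula: wp(x:=E, P) = P[E/x] (substitute E for x in postcondition)
Step 1: Postcondition: x>153
Step 2: Substitute x+420 for x: x+420>153
Step 3: Solve for x: x > 153-420 = -267

-267


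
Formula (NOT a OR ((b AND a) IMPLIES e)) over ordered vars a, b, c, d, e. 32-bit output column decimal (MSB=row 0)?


Formula: (NOT a OR ((b AND a) IMPLIES e)) over a, b, c, d, e (32 rows)
Evaluate each row (bits = a,b,c,d,e, MSB first):
  row 0 [00000]: (NOT 0 OR ((0 AND 0) IMPLIES 0)) -> 1
  row 1 [00001]: (NOT 0 OR ((0 AND 0) IMPLIES 1)) -> 1
  row 2 [00010]: (NOT 0 OR ((0 AND 0) IMPLIES 0)) -> 1
  row 3 [00011]: (NOT 0 OR ((0 AND 0) IMPLIES 1)) -> 1
  row 4 [00100]: (NOT 0 OR ((0 AND 0) IMPLIES 0)) -> 1
  row 5 [00101]: (NOT 0 OR ((0 AND 0) IMPLIES 1)) -> 1
  row 6 [00110]: (NOT 0 OR ((0 AND 0) IMPLIES 0)) -> 1
  row 7 [00111]: (NOT 0 OR ((0 AND 0) IMPLIES 1)) -> 1
  row 8 [01000]: (NOT 0 OR ((1 AND 0) IMPLIES 0)) -> 1
  row 9 [01001]: (NOT 0 OR ((1 AND 0) IMPLIES 1)) -> 1
  row 10 [01010]: (NOT 0 OR ((1 AND 0) IMPLIES 0)) -> 1
  row 11 [01011]: (NOT 0 OR ((1 AND 0) IMPLIES 1)) -> 1
  row 12 [01100]: (NOT 0 OR ((1 AND 0) IMPLIES 0)) -> 1
  row 13 [01101]: (NOT 0 OR ((1 AND 0) IMPLIES 1)) -> 1
  row 14 [01110]: (NOT 0 OR ((1 AND 0) IMPLIES 0)) -> 1
  row 15 [01111]: (NOT 0 OR ((1 AND 0) IMPLIES 1)) -> 1
  row 16 [10000]: (NOT 1 OR ((0 AND 1) IMPLIES 0)) -> 1
  row 17 [10001]: (NOT 1 OR ((0 AND 1) IMPLIES 1)) -> 1
  row 18 [10010]: (NOT 1 OR ((0 AND 1) IMPLIES 0)) -> 1
  row 19 [10011]: (NOT 1 OR ((0 AND 1) IMPLIES 1)) -> 1
  row 20 [10100]: (NOT 1 OR ((0 AND 1) IMPLIES 0)) -> 1
  row 21 [10101]: (NOT 1 OR ((0 AND 1) IMPLIES 1)) -> 1
  row 22 [10110]: (NOT 1 OR ((0 AND 1) IMPLIES 0)) -> 1
  row 23 [10111]: (NOT 1 OR ((0 AND 1) IMPLIES 1)) -> 1
  row 24 [11000]: (NOT 1 OR ((1 AND 1) IMPLIES 0)) -> 0
  row 25 [11001]: (NOT 1 OR ((1 AND 1) IMPLIES 1)) -> 1
  row 26 [11010]: (NOT 1 OR ((1 AND 1) IMPLIES 0)) -> 0
  row 27 [11011]: (NOT 1 OR ((1 AND 1) IMPLIES 1)) -> 1
  row 28 [11100]: (NOT 1 OR ((1 AND 1) IMPLIES 0)) -> 0
  row 29 [11101]: (NOT 1 OR ((1 AND 1) IMPLIES 1)) -> 1
  row 30 [11110]: (NOT 1 OR ((1 AND 1) IMPLIES 0)) -> 0
  row 31 [11111]: (NOT 1 OR ((1 AND 1) IMPLIES 1)) -> 1
Full result column, 4 rows per line (a,b,c fixed per line; d,e runs 00..11 left to right):
  rows 0-3 [a,b,c=000]: 1111  = hex F
  rows 4-7 [a,b,c=001]: 1111  = hex F
  rows 8-11 [a,b,c=010]: 1111  = hex F
  rows 12-15 [a,b,c=011]: 1111  = hex F
  rows 16-19 [a,b,c=100]: 1111  = hex F
  rows 20-23 [a,b,c=101]: 1111  = hex F
  rows 24-27 [a,b,c=110]: 0101  = hex 5
  rows 28-31 [a,b,c=111]: 0101  = hex 5
Output column (row 0 .. row 31) = 11111111111111111111111101010101
Output column grouped in 4s = 1111 1111 1111 1111 1111 1111 0101 0101 = 0xFFFFFF55
Convert to decimal digit by digit (value = value*16 + digit):
  F -> 15
  15*16 + 15 (F) = 255
  255*16 + 15 (F) = 4095
  4095*16 + 15 (F) = 65535
  65535*16 + 15 (F) = 1048575
  1048575*16 + 15 (F) = 16777215
  16777215*16 + 5 = 268435445
  268435445*16 + 5 = 4294967125
Decimal = 4294967125

4294967125


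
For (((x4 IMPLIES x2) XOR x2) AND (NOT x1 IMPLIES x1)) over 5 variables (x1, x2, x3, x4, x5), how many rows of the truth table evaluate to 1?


Formula: (((x4 IMPLIES x2) XOR x2) AND (NOT x1 IMPLIES x1)) over 5 vars (32 rows)
Evaluate each row (x1, x2, x3, x4, x5 as bits, MSB first):
  row 0 [00000]: (((0 IMPLIES 0) XOR 0) AND (NOT 0 IMPLIES 0)) -> 0
  row 1 [00001]: (((0 IMPLIES 0) XOR 0) AND (NOT 0 IMPLIES 0)) -> 0
  row 2 [00010]: (((1 IMPLIES 0) XOR 0) AND (NOT 0 IMPLIES 0)) -> 0
  row 3 [00011]: (((1 IMPLIES 0) XOR 0) AND (NOT 0 IMPLIES 0)) -> 0
  row 4 [00100]: (((0 IMPLIES 0) XOR 0) AND (NOT 0 IMPLIES 0)) -> 0
  row 5 [00101]: (((0 IMPLIES 0) XOR 0) AND (NOT 0 IMPLIES 0)) -> 0
  row 6 [00110]: (((1 IMPLIES 0) XOR 0) AND (NOT 0 IMPLIES 0)) -> 0
  row 7 [00111]: (((1 IMPLIES 0) XOR 0) AND (NOT 0 IMPLIES 0)) -> 0
  row 8 [01000]: (((0 IMPLIES 1) XOR 1) AND (NOT 0 IMPLIES 0)) -> 0
  row 9 [01001]: (((0 IMPLIES 1) XOR 1) AND (NOT 0 IMPLIES 0)) -> 0
  row 10 [01010]: (((1 IMPLIES 1) XOR 1) AND (NOT 0 IMPLIES 0)) -> 0
  row 11 [01011]: (((1 IMPLIES 1) XOR 1) AND (NOT 0 IMPLIES 0)) -> 0
  row 12 [01100]: (((0 IMPLIES 1) XOR 1) AND (NOT 0 IMPLIES 0)) -> 0
  row 13 [01101]: (((0 IMPLIES 1) XOR 1) AND (NOT 0 IMPLIES 0)) -> 0
  row 14 [01110]: (((1 IMPLIES 1) XOR 1) AND (NOT 0 IMPLIES 0)) -> 0
  row 15 [01111]: (((1 IMPLIES 1) XOR 1) AND (NOT 0 IMPLIES 0)) -> 0
  row 16 [10000]: (((0 IMPLIES 0) XOR 0) AND (NOT 1 IMPLIES 1)) -> 1
  row 17 [10001]: (((0 IMPLIES 0) XOR 0) AND (NOT 1 IMPLIES 1)) -> 1
  row 18 [10010]: (((1 IMPLIES 0) XOR 0) AND (NOT 1 IMPLIES 1)) -> 0
  row 19 [10011]: (((1 IMPLIES 0) XOR 0) AND (NOT 1 IMPLIES 1)) -> 0
  row 20 [10100]: (((0 IMPLIES 0) XOR 0) AND (NOT 1 IMPLIES 1)) -> 1
  row 21 [10101]: (((0 IMPLIES 0) XOR 0) AND (NOT 1 IMPLIES 1)) -> 1
  row 22 [10110]: (((1 IMPLIES 0) XOR 0) AND (NOT 1 IMPLIES 1)) -> 0
  row 23 [10111]: (((1 IMPLIES 0) XOR 0) AND (NOT 1 IMPLIES 1)) -> 0
  row 24 [11000]: (((0 IMPLIES 1) XOR 1) AND (NOT 1 IMPLIES 1)) -> 0
  row 25 [11001]: (((0 IMPLIES 1) XOR 1) AND (NOT 1 IMPLIES 1)) -> 0
  row 26 [11010]: (((1 IMPLIES 1) XOR 1) AND (NOT 1 IMPLIES 1)) -> 0
  row 27 [11011]: (((1 IMPLIES 1) XOR 1) AND (NOT 1 IMPLIES 1)) -> 0
  row 28 [11100]: (((0 IMPLIES 1) XOR 1) AND (NOT 1 IMPLIES 1)) -> 0
  row 29 [11101]: (((0 IMPLIES 1) XOR 1) AND (NOT 1 IMPLIES 1)) -> 0
  row 30 [11110]: (((1 IMPLIES 1) XOR 1) AND (NOT 1 IMPLIES 1)) -> 0
  row 31 [11111]: (((1 IMPLIES 1) XOR 1) AND (NOT 1 IMPLIES 1)) -> 0
Full result column, 8 rows per line (x1,x2 fixed per line; x3,x4,x5 runs 000..111 left to right):
  rows 0-7 [x1,x2=00]: 00000000  (ones: 0)
  rows 8-15 [x1,x2=01]: 00000000  (ones: 0)
  rows 16-23 [x1,x2=10]: 11001100  (ones: 4)
  rows 24-31 [x1,x2=11]: 00000000  (ones: 0)
Count of 1-rows = 0+0+4+0 = 4

4


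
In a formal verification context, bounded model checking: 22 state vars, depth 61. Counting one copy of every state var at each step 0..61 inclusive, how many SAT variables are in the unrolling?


BMC unrolls to depth k, creating one copy of each state var for steps 0..k.
Step count = 61 + 1 = 62 (steps 0 through 61)
Vars per step = 22
Total = 22 * 62 = 1364

1364


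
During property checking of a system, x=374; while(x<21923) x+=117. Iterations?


Step 1: x goes from 374 toward 21923 by 117; the body runs while x<21923, so iterations = ceil((bound-start)/step)
Step 2: Distance=21549
Step 3: ceil(21549/117)=185

185


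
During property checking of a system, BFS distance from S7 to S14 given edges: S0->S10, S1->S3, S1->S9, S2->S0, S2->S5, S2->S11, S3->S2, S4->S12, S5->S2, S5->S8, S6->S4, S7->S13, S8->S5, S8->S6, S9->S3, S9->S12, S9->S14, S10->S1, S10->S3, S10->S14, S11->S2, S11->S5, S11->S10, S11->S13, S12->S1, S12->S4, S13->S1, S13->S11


BFS layer-by-layer from S7:
  dist 0: {S7}
  dist 1: {S13}
  dist 2: {S1, S11}
  dist 3: {S2, S3, S5, S9, S10}
  dist 4: {S0, S8, S12, S14}
  -> S14 reached at distance 4
Shortest path length = 4

4


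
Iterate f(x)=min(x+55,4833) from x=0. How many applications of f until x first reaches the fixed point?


Step 1: x=0, cap=4833, increment=55
Step 2: x grows by 55 each step until capped at 4833; fixed point is x=4833
Step 3: iterations = ceil(4833/55) = 88

88


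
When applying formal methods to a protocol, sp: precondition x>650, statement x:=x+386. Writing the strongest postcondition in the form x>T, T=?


Formula: sp(P, x:=E) = exists old_x. (x = E[old_x/x]) AND P[old_x/x] (old_x is the value of x before the assignment; eliminate old_x by solving x = E[old_x/x] for old_x)
Step 1: Precondition P: x>650, i.e. old_x > 650
Step 2: Assignment gives x = old_x + 386, so old_x = x - 386
Step 3: Substitute into P: x - 386 > 650
Step 4: Simplify: x > 650+386 = 1036

1036


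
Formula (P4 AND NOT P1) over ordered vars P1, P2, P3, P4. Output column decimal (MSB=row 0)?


Formula: (P4 AND NOT P1) over P1, P2, P3, P4 (16 rows)
Evaluate each row (bits = P1,P2,P3,P4, MSB first):
  row 0 [0000]: (0 AND NOT 0) -> 0
  row 1 [0001]: (1 AND NOT 0) -> 1
  row 2 [0010]: (0 AND NOT 0) -> 0
  row 3 [0011]: (1 AND NOT 0) -> 1
  row 4 [0100]: (0 AND NOT 0) -> 0
  row 5 [0101]: (1 AND NOT 0) -> 1
  row 6 [0110]: (0 AND NOT 0) -> 0
  row 7 [0111]: (1 AND NOT 0) -> 1
  row 8 [1000]: (0 AND NOT 1) -> 0
  row 9 [1001]: (1 AND NOT 1) -> 0
  row 10 [1010]: (0 AND NOT 1) -> 0
  row 11 [1011]: (1 AND NOT 1) -> 0
  row 12 [1100]: (0 AND NOT 1) -> 0
  row 13 [1101]: (1 AND NOT 1) -> 0
  row 14 [1110]: (0 AND NOT 1) -> 0
  row 15 [1111]: (1 AND NOT 1) -> 0
Full result column, 4 rows per line (P1,P2 fixed per line; P3,P4 runs 00..11 left to right):
  rows 0-3 [P1,P2=00]: 0101  = hex 5
  rows 4-7 [P1,P2=01]: 0101  = hex 5
  rows 8-11 [P1,P2=10]: 0000  = hex 0
  rows 12-15 [P1,P2=11]: 0000  = hex 0
Output column (row 0 .. row 15) = 0101010100000000
Output column grouped in 4s = 0101 0101 0000 0000 = 0x5500
Convert to decimal digit by digit (value = value*16 + digit):
  5 -> 5
  5*16 + 5 = 85
  85*16 + 0 = 1360
  1360*16 + 0 = 21760
Decimal = 21760

21760


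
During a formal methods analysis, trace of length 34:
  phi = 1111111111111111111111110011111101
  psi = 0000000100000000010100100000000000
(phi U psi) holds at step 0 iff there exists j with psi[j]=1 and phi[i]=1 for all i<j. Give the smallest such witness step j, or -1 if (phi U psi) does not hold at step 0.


(phi U psi) at 0: need smallest j with psi[j]=1 and phi[i]=1 for all i in [0,j).
Scan from step 0:
  step 0: phi=1, psi=0 -> continue
  step 1: phi=1, psi=0 -> continue
  step 2: phi=1, psi=0 -> continue
  step 3: phi=1, psi=0 -> continue
  step 7: psi=1 and phi held for [0,7) -> witness found
Witness step = 7

7


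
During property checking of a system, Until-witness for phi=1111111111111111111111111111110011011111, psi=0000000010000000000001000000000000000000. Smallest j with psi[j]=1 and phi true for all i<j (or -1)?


(phi U psi) at 0: need smallest j with psi[j]=1 and phi[i]=1 for all i in [0,j).
Scan from step 0:
  step 0: phi=1, psi=0 -> continue
  step 1: phi=1, psi=0 -> continue
  step 2: phi=1, psi=0 -> continue
  step 3: phi=1, psi=0 -> continue
  step 8: psi=1 and phi held for [0,8) -> witness found
Witness step = 8

8


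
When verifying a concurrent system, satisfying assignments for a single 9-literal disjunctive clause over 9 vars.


Step 1: Total=2^9=512
Step 2: Unsat when all 9 false: 2^0=1
Step 3: Sat=512-1=511

511


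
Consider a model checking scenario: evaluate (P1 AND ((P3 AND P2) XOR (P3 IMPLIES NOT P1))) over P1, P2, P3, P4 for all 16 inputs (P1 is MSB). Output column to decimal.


Formula: (P1 AND ((P3 AND P2) XOR (P3 IMPLIES NOT P1))) over P1, P2, P3, P4 (16 rows)
Evaluate each row (bits = P1,P2,P3,P4, MSB first):
  row 0 [0000]: (0 AND ((0 AND 0) XOR (0 IMPLIES NOT 0))) -> 0
  row 1 [0001]: (0 AND ((0 AND 0) XOR (0 IMPLIES NOT 0))) -> 0
  row 2 [0010]: (0 AND ((1 AND 0) XOR (1 IMPLIES NOT 0))) -> 0
  row 3 [0011]: (0 AND ((1 AND 0) XOR (1 IMPLIES NOT 0))) -> 0
  row 4 [0100]: (0 AND ((0 AND 1) XOR (0 IMPLIES NOT 0))) -> 0
  row 5 [0101]: (0 AND ((0 AND 1) XOR (0 IMPLIES NOT 0))) -> 0
  row 6 [0110]: (0 AND ((1 AND 1) XOR (1 IMPLIES NOT 0))) -> 0
  row 7 [0111]: (0 AND ((1 AND 1) XOR (1 IMPLIES NOT 0))) -> 0
  row 8 [1000]: (1 AND ((0 AND 0) XOR (0 IMPLIES NOT 1))) -> 1
  row 9 [1001]: (1 AND ((0 AND 0) XOR (0 IMPLIES NOT 1))) -> 1
  row 10 [1010]: (1 AND ((1 AND 0) XOR (1 IMPLIES NOT 1))) -> 0
  row 11 [1011]: (1 AND ((1 AND 0) XOR (1 IMPLIES NOT 1))) -> 0
  row 12 [1100]: (1 AND ((0 AND 1) XOR (0 IMPLIES NOT 1))) -> 1
  row 13 [1101]: (1 AND ((0 AND 1) XOR (0 IMPLIES NOT 1))) -> 1
  row 14 [1110]: (1 AND ((1 AND 1) XOR (1 IMPLIES NOT 1))) -> 1
  row 15 [1111]: (1 AND ((1 AND 1) XOR (1 IMPLIES NOT 1))) -> 1
Full result column, 4 rows per line (P1,P2 fixed per line; P3,P4 runs 00..11 left to right):
  rows 0-3 [P1,P2=00]: 0000  = hex 0
  rows 4-7 [P1,P2=01]: 0000  = hex 0
  rows 8-11 [P1,P2=10]: 1100  = hex C
  rows 12-15 [P1,P2=11]: 1111  = hex F
Output column (row 0 .. row 15) = 0000000011001111
Output column grouped in 4s = 0000 0000 1100 1111 = 0x00CF
Convert to decimal digit by digit (value = value*16 + digit):
  0 -> 0
  0*16 + 0 = 0
  0*16 + 12 (C) = 12
  12*16 + 15 (F) = 207
Decimal = 207

207


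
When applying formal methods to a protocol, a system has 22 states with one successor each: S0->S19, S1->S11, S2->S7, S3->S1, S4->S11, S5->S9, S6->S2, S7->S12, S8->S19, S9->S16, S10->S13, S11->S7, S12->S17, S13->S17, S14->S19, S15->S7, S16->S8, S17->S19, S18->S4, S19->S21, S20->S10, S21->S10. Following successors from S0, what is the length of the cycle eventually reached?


Trace from S0 until a state repeats:
  S0 -> S19 -> S21 -> S10 -> S13 -> S17 -> S19
S19 first seen at step 1, revisited at step 6.
Cycle length = 6 - 1 = 5

5


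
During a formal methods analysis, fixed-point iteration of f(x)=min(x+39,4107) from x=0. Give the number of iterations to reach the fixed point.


Step 1: x=0, cap=4107, increment=39
Step 2: x grows by 39 each step until capped at 4107; fixed point is x=4107
Step 3: iterations = ceil(4107/39) = 106

106


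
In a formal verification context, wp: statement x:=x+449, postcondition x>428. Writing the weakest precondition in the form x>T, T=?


Formula: wp(x:=E, P) = P[E/x] (substitute E for x in postcondition)
Step 1: Postcondition: x>428
Step 2: Substitute x+449 for x: x+449>428
Step 3: Solve for x: x > 428-449 = -21

-21


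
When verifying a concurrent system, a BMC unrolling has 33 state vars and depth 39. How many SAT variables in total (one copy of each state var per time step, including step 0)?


BMC unrolls to depth k, creating one copy of each state var for steps 0..k.
Step count = 39 + 1 = 40 (steps 0 through 39)
Vars per step = 33
Total = 33 * 40 = 1320

1320


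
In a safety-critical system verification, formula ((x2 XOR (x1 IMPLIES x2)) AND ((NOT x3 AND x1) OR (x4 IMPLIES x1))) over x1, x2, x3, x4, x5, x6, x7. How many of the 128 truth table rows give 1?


Formula: ((x2 XOR (x1 IMPLIES x2)) AND ((NOT x3 AND x1) OR (x4 IMPLIES x1))) over 7 vars (128 rows)
Evaluate each row (x1, x2, x3, x4, x5, x6, x7 as bits, MSB first):
  row 0 [0000000]: ((0 XOR (0 IMPLIES 0)) AND ((NOT 0 AND 0) OR (0 IMPLIES 0))) -> 1
  row 1 [0000001]: ((0 XOR (0 IMPLIES 0)) AND ((NOT 0 AND 0) OR (0 IMPLIES 0))) -> 1
  row 2 [0000010]: ((0 XOR (0 IMPLIES 0)) AND ((NOT 0 AND 0) OR (0 IMPLIES 0))) -> 1
  row 3 [0000011]: ((0 XOR (0 IMPLIES 0)) AND ((NOT 0 AND 0) OR (0 IMPLIES 0))) -> 1
  row 4 [0000100]: ((0 XOR (0 IMPLIES 0)) AND ((NOT 0 AND 0) OR (0 IMPLIES 0))) -> 1
  (every remaining row is evaluated the same way; all 128 results are listed next)
Full result column, 8 rows per line (x1,x2,x3,x4 fixed per line; x5,x6,x7 runs 000..111 left to right):
  rows 0-7 [x1,x2,x3,x4=0000]: 11111111  (ones: 8)
  rows 8-15 [x1,x2,x3,x4=0001]: 00000000  (ones: 0)
  rows 16-23 [x1,x2,x3,x4=0010]: 11111111  (ones: 8)
  rows 24-31 [x1,x2,x3,x4=0011]: 00000000  (ones: 0)
  rows 32-39 [x1,x2,x3,x4=0100]: 00000000  (ones: 0)
  rows 40-47 [x1,x2,x3,x4=0101]: 00000000  (ones: 0)
  rows 48-55 [x1,x2,x3,x4=0110]: 00000000  (ones: 0)
  rows 56-63 [x1,x2,x3,x4=0111]: 00000000  (ones: 0)
  rows 64-71 [x1,x2,x3,x4=1000]: 00000000  (ones: 0)
  rows 72-79 [x1,x2,x3,x4=1001]: 00000000  (ones: 0)
  rows 80-87 [x1,x2,x3,x4=1010]: 00000000  (ones: 0)
  rows 88-95 [x1,x2,x3,x4=1011]: 00000000  (ones: 0)
  rows 96-103 [x1,x2,x3,x4=1100]: 00000000  (ones: 0)
  rows 104-111 [x1,x2,x3,x4=1101]: 00000000  (ones: 0)
  rows 112-119 [x1,x2,x3,x4=1110]: 00000000  (ones: 0)
  rows 120-127 [x1,x2,x3,x4=1111]: 00000000  (ones: 0)
Count of 1-rows = 8+0+8+0+0+0+0+0+0+0+0+0+0+0+0+0 = 16

16


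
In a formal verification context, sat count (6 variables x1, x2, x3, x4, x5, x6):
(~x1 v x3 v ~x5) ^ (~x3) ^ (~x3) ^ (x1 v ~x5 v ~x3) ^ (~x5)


CNF with 5 clauses over 6 vars (64 assignments).
An assignment satisfies CNF iff every clause has >=1 true literal.
Check each row (bits = x1,x2,x3,x4,x5,x6; clause T/F shown):
  row 0 [000000]: clauses=TTTTT -> 1
  row 1 [000001]: clauses=TTTTT -> 1
  row 2 [000010]: clauses=TTTTF -> 0
  row 3 [000011]: clauses=TTTTF -> 0
  row 4 [000100]: clauses=TTTTT -> 1
  (every remaining row is evaluated the same way; all 64 results are listed next)
Full result column, 8 rows per line (x1,x2,x3 fixed per line; x4,x5,x6 runs 000..111 left to right):
  rows 0-7 [x1,x2,x3=000]: 11001100  (ones: 4)
  rows 8-15 [x1,x2,x3=001]: 00000000  (ones: 0)
  rows 16-23 [x1,x2,x3=010]: 11001100  (ones: 4)
  rows 24-31 [x1,x2,x3=011]: 00000000  (ones: 0)
  rows 32-39 [x1,x2,x3=100]: 11001100  (ones: 4)
  rows 40-47 [x1,x2,x3=101]: 00000000  (ones: 0)
  rows 48-55 [x1,x2,x3=110]: 11001100  (ones: 4)
  rows 56-63 [x1,x2,x3=111]: 00000000  (ones: 0)
Satisfying assignments = 4+0+4+0+4+0+4+0 = 16

16


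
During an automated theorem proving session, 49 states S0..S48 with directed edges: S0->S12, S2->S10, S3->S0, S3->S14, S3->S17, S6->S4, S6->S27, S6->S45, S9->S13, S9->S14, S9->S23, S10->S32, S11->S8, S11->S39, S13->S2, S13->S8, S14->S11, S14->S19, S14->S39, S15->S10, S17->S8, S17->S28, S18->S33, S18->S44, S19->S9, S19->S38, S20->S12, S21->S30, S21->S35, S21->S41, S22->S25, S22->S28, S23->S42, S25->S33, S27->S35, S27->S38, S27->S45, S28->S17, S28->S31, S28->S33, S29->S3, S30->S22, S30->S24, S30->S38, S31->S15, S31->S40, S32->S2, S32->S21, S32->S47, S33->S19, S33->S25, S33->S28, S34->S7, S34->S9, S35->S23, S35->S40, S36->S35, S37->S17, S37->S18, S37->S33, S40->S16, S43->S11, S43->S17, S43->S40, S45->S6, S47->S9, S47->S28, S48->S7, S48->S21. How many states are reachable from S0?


BFS from S0:
  layer 0: {S0}
  layer 1: {S12}
Reachable set: {S0, S12}
Count = 2

2


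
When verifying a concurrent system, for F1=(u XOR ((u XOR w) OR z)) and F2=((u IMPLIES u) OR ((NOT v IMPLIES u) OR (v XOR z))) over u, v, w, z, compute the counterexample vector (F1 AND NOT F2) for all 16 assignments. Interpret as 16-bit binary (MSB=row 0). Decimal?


F1 = (u XOR ((u XOR w) OR z))
F2 = ((u IMPLIES u) OR ((NOT v IMPLIES u) OR (v XOR z)))
Counterexample to F1=>F2 is where F1=1 and F2=0.
Evaluate each row (bits = u,v,w,z, MSB first):
  row 0 [0000]: F1=0 F2=1 -> F1&~F2 -> 0
  row 1 [0001]: F1=1 F2=1 -> F1&~F2 -> 0
  row 2 [0010]: F1=1 F2=1 -> F1&~F2 -> 0
  row 3 [0011]: F1=1 F2=1 -> F1&~F2 -> 0
  row 4 [0100]: F1=0 F2=1 -> F1&~F2 -> 0
  row 5 [0101]: F1=1 F2=1 -> F1&~F2 -> 0
  row 6 [0110]: F1=1 F2=1 -> F1&~F2 -> 0
  row 7 [0111]: F1=1 F2=1 -> F1&~F2 -> 0
  row 8 [1000]: F1=0 F2=1 -> F1&~F2 -> 0
  row 9 [1001]: F1=0 F2=1 -> F1&~F2 -> 0
  row 10 [1010]: F1=1 F2=1 -> F1&~F2 -> 0
  row 11 [1011]: F1=0 F2=1 -> F1&~F2 -> 0
  row 12 [1100]: F1=0 F2=1 -> F1&~F2 -> 0
  row 13 [1101]: F1=0 F2=1 -> F1&~F2 -> 0
  row 14 [1110]: F1=1 F2=1 -> F1&~F2 -> 0
  row 15 [1111]: F1=0 F2=1 -> F1&~F2 -> 0
Full result column, 4 rows per line (u,v fixed per line; w,z runs 00..11 left to right):
  rows 0-3 [u,v=00]: 0000  = hex 0
  rows 4-7 [u,v=01]: 0000  = hex 0
  rows 8-11 [u,v=10]: 0000  = hex 0
  rows 12-15 [u,v=11]: 0000  = hex 0
Counterexample vector (row 0 .. row 15) = 0000000000000000
Output column grouped in 4s = 0000 0000 0000 0000 = 0x0000
Convert to decimal digit by digit (value = value*16 + digit):
  0 -> 0
  0*16 + 0 = 0
  0*16 + 0 = 0
  0*16 + 0 = 0
Decimal = 0

0


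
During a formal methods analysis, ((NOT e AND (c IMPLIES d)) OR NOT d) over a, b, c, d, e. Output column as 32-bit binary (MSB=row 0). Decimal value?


Formula: ((NOT e AND (c IMPLIES d)) OR NOT d) over a, b, c, d, e (32 rows)
Evaluate each row (bits = a,b,c,d,e, MSB first):
  row 0 [00000]: ((NOT 0 AND (0 IMPLIES 0)) OR NOT 0) -> 1
  row 1 [00001]: ((NOT 1 AND (0 IMPLIES 0)) OR NOT 0) -> 1
  row 2 [00010]: ((NOT 0 AND (0 IMPLIES 1)) OR NOT 1) -> 1
  row 3 [00011]: ((NOT 1 AND (0 IMPLIES 1)) OR NOT 1) -> 0
  row 4 [00100]: ((NOT 0 AND (1 IMPLIES 0)) OR NOT 0) -> 1
  row 5 [00101]: ((NOT 1 AND (1 IMPLIES 0)) OR NOT 0) -> 1
  row 6 [00110]: ((NOT 0 AND (1 IMPLIES 1)) OR NOT 1) -> 1
  row 7 [00111]: ((NOT 1 AND (1 IMPLIES 1)) OR NOT 1) -> 0
  row 8 [01000]: ((NOT 0 AND (0 IMPLIES 0)) OR NOT 0) -> 1
  row 9 [01001]: ((NOT 1 AND (0 IMPLIES 0)) OR NOT 0) -> 1
  row 10 [01010]: ((NOT 0 AND (0 IMPLIES 1)) OR NOT 1) -> 1
  row 11 [01011]: ((NOT 1 AND (0 IMPLIES 1)) OR NOT 1) -> 0
  row 12 [01100]: ((NOT 0 AND (1 IMPLIES 0)) OR NOT 0) -> 1
  row 13 [01101]: ((NOT 1 AND (1 IMPLIES 0)) OR NOT 0) -> 1
  row 14 [01110]: ((NOT 0 AND (1 IMPLIES 1)) OR NOT 1) -> 1
  row 15 [01111]: ((NOT 1 AND (1 IMPLIES 1)) OR NOT 1) -> 0
  row 16 [10000]: ((NOT 0 AND (0 IMPLIES 0)) OR NOT 0) -> 1
  row 17 [10001]: ((NOT 1 AND (0 IMPLIES 0)) OR NOT 0) -> 1
  row 18 [10010]: ((NOT 0 AND (0 IMPLIES 1)) OR NOT 1) -> 1
  row 19 [10011]: ((NOT 1 AND (0 IMPLIES 1)) OR NOT 1) -> 0
  row 20 [10100]: ((NOT 0 AND (1 IMPLIES 0)) OR NOT 0) -> 1
  row 21 [10101]: ((NOT 1 AND (1 IMPLIES 0)) OR NOT 0) -> 1
  row 22 [10110]: ((NOT 0 AND (1 IMPLIES 1)) OR NOT 1) -> 1
  row 23 [10111]: ((NOT 1 AND (1 IMPLIES 1)) OR NOT 1) -> 0
  row 24 [11000]: ((NOT 0 AND (0 IMPLIES 0)) OR NOT 0) -> 1
  row 25 [11001]: ((NOT 1 AND (0 IMPLIES 0)) OR NOT 0) -> 1
  row 26 [11010]: ((NOT 0 AND (0 IMPLIES 1)) OR NOT 1) -> 1
  row 27 [11011]: ((NOT 1 AND (0 IMPLIES 1)) OR NOT 1) -> 0
  row 28 [11100]: ((NOT 0 AND (1 IMPLIES 0)) OR NOT 0) -> 1
  row 29 [11101]: ((NOT 1 AND (1 IMPLIES 0)) OR NOT 0) -> 1
  row 30 [11110]: ((NOT 0 AND (1 IMPLIES 1)) OR NOT 1) -> 1
  row 31 [11111]: ((NOT 1 AND (1 IMPLIES 1)) OR NOT 1) -> 0
Full result column, 4 rows per line (a,b,c fixed per line; d,e runs 00..11 left to right):
  rows 0-3 [a,b,c=000]: 1110  = hex E
  rows 4-7 [a,b,c=001]: 1110  = hex E
  rows 8-11 [a,b,c=010]: 1110  = hex E
  rows 12-15 [a,b,c=011]: 1110  = hex E
  rows 16-19 [a,b,c=100]: 1110  = hex E
  rows 20-23 [a,b,c=101]: 1110  = hex E
  rows 24-27 [a,b,c=110]: 1110  = hex E
  rows 28-31 [a,b,c=111]: 1110  = hex E
Output column (row 0 .. row 31) = 11101110111011101110111011101110
Output column grouped in 4s = 1110 1110 1110 1110 1110 1110 1110 1110 = 0xEEEEEEEE
Convert to decimal digit by digit (value = value*16 + digit):
  E -> 14
  14*16 + 14 (E) = 238
  238*16 + 14 (E) = 3822
  3822*16 + 14 (E) = 61166
  61166*16 + 14 (E) = 978670
  978670*16 + 14 (E) = 15658734
  15658734*16 + 14 (E) = 250539758
  250539758*16 + 14 (E) = 4008636142
Decimal = 4008636142

4008636142


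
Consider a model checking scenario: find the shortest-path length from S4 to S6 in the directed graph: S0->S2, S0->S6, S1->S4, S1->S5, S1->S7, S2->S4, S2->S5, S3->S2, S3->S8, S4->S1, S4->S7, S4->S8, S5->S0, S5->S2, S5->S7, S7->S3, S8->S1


BFS layer-by-layer from S4:
  dist 0: {S4}
  dist 1: {S1, S7, S8}
  dist 2: {S3, S5}
  dist 3: {S0, S2}
  dist 4: {S6}
  -> S6 reached at distance 4
Shortest path length = 4

4
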